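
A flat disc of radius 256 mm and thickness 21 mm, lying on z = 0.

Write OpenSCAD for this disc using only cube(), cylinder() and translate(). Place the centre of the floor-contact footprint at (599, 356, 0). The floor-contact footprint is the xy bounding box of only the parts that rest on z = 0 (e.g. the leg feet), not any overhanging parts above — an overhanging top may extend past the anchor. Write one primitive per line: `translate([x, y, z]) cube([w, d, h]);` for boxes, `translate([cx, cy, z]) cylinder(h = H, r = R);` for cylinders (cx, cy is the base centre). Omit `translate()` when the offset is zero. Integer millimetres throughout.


translate([599, 356, 0]) cylinder(h = 21, r = 256);


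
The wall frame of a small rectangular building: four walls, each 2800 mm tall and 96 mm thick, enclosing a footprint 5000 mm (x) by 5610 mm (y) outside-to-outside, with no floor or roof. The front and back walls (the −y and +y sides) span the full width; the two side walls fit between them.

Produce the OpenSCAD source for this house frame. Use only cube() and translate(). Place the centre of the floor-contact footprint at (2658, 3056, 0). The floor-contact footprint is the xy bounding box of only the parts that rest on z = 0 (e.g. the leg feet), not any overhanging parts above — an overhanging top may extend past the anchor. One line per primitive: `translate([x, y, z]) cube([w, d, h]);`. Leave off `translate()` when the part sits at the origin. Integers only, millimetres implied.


translate([158, 251, 0]) cube([5000, 96, 2800]);
translate([158, 5765, 0]) cube([5000, 96, 2800]);
translate([158, 347, 0]) cube([96, 5418, 2800]);
translate([5062, 347, 0]) cube([96, 5418, 2800]);


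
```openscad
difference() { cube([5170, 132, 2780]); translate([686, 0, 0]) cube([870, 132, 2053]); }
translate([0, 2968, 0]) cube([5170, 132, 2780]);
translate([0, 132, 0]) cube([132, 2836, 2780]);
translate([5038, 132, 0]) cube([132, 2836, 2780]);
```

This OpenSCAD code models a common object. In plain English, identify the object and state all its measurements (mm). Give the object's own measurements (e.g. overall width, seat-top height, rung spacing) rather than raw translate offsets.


A single room: four walls, each 2780 mm tall and 132 mm thick, enclosing an outside footprint 5170×3100 mm (x × y), no floor or roof. The front and back walls (−y and +y sides) run the full x-width; the side walls fit between their inner faces. A door opening 870 mm wide and 2053 mm tall is cut through the front wall from the floor up, its −x edge 686 mm from the wall's −x end.


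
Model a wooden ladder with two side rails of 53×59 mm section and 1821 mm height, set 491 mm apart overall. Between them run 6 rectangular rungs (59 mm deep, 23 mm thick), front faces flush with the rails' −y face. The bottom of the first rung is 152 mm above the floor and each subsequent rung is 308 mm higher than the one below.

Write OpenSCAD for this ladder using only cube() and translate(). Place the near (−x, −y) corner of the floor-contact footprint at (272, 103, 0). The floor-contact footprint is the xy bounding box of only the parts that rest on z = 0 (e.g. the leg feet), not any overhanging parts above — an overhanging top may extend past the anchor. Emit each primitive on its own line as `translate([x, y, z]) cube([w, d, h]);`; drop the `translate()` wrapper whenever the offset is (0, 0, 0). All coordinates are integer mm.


translate([272, 103, 0]) cube([53, 59, 1821]);
translate([710, 103, 0]) cube([53, 59, 1821]);
translate([325, 103, 152]) cube([385, 59, 23]);
translate([325, 103, 460]) cube([385, 59, 23]);
translate([325, 103, 768]) cube([385, 59, 23]);
translate([325, 103, 1076]) cube([385, 59, 23]);
translate([325, 103, 1384]) cube([385, 59, 23]);
translate([325, 103, 1692]) cube([385, 59, 23]);


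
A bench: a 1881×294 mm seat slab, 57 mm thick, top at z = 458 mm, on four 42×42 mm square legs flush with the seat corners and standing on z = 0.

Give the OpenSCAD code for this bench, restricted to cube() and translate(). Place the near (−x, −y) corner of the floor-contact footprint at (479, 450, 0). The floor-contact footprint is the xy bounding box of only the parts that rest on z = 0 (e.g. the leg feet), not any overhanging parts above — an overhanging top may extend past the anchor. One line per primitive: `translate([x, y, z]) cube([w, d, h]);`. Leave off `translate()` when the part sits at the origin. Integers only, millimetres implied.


translate([479, 450, 401]) cube([1881, 294, 57]);
translate([479, 450, 0]) cube([42, 42, 401]);
translate([479, 702, 0]) cube([42, 42, 401]);
translate([2318, 450, 0]) cube([42, 42, 401]);
translate([2318, 702, 0]) cube([42, 42, 401]);


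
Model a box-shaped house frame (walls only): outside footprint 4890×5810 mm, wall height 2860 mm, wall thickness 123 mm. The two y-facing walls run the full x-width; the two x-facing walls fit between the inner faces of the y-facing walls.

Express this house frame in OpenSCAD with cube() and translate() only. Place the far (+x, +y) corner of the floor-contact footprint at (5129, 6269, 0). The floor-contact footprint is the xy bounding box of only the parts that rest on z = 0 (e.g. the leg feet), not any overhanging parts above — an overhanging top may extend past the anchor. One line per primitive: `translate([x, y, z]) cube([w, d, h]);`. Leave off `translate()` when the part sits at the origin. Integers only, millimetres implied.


translate([239, 459, 0]) cube([4890, 123, 2860]);
translate([239, 6146, 0]) cube([4890, 123, 2860]);
translate([239, 582, 0]) cube([123, 5564, 2860]);
translate([5006, 582, 0]) cube([123, 5564, 2860]);


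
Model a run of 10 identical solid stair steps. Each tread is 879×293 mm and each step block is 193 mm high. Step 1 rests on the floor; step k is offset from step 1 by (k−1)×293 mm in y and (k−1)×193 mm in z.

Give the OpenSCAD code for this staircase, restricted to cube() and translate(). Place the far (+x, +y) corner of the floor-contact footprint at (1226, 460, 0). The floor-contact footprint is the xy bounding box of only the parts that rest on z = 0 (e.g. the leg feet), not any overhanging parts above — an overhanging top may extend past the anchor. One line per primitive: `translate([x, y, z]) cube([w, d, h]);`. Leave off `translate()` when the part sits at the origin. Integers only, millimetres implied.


translate([347, 167, 0]) cube([879, 293, 193]);
translate([347, 460, 193]) cube([879, 293, 193]);
translate([347, 753, 386]) cube([879, 293, 193]);
translate([347, 1046, 579]) cube([879, 293, 193]);
translate([347, 1339, 772]) cube([879, 293, 193]);
translate([347, 1632, 965]) cube([879, 293, 193]);
translate([347, 1925, 1158]) cube([879, 293, 193]);
translate([347, 2218, 1351]) cube([879, 293, 193]);
translate([347, 2511, 1544]) cube([879, 293, 193]);
translate([347, 2804, 1737]) cube([879, 293, 193]);


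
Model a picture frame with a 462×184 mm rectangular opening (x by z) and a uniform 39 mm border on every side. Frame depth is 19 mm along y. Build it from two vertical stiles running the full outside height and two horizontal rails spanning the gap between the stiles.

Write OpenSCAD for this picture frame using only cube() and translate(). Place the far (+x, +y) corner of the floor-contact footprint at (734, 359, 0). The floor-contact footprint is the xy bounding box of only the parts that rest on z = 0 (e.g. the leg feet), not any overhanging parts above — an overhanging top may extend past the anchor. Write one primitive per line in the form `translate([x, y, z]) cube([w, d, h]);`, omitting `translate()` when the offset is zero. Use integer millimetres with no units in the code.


translate([194, 340, 0]) cube([39, 19, 262]);
translate([695, 340, 0]) cube([39, 19, 262]);
translate([233, 340, 0]) cube([462, 19, 39]);
translate([233, 340, 223]) cube([462, 19, 39]);


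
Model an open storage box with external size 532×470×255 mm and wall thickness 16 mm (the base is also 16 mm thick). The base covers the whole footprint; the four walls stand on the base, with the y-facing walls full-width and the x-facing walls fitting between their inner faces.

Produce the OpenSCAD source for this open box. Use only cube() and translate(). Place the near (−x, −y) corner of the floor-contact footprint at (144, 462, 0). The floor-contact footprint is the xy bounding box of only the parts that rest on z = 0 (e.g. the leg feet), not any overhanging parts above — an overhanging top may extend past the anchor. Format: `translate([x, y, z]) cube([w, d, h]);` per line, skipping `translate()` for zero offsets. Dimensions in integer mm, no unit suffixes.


translate([144, 462, 0]) cube([532, 470, 16]);
translate([144, 462, 16]) cube([532, 16, 239]);
translate([144, 916, 16]) cube([532, 16, 239]);
translate([144, 478, 16]) cube([16, 438, 239]);
translate([660, 478, 16]) cube([16, 438, 239]);


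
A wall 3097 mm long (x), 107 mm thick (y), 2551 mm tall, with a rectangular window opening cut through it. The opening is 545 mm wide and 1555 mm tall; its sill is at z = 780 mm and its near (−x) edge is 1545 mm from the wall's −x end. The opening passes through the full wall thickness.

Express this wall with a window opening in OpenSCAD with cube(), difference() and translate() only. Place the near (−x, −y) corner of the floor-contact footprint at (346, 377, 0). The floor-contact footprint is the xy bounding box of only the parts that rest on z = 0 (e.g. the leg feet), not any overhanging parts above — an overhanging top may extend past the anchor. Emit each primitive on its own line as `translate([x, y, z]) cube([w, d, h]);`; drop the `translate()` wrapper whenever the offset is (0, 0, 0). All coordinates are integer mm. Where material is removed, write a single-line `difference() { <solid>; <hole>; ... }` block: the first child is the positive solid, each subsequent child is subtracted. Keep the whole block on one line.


difference() { translate([346, 377, 0]) cube([3097, 107, 2551]); translate([1891, 377, 780]) cube([545, 107, 1555]); }


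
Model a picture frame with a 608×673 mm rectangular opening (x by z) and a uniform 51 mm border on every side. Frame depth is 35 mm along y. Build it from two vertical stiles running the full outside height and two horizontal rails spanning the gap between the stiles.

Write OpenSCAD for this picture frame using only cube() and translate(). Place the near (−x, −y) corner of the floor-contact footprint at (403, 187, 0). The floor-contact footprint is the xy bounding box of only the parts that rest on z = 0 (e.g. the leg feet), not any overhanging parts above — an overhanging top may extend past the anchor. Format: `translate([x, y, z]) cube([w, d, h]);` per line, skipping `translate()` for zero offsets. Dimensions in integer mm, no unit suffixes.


translate([403, 187, 0]) cube([51, 35, 775]);
translate([1062, 187, 0]) cube([51, 35, 775]);
translate([454, 187, 0]) cube([608, 35, 51]);
translate([454, 187, 724]) cube([608, 35, 51]);


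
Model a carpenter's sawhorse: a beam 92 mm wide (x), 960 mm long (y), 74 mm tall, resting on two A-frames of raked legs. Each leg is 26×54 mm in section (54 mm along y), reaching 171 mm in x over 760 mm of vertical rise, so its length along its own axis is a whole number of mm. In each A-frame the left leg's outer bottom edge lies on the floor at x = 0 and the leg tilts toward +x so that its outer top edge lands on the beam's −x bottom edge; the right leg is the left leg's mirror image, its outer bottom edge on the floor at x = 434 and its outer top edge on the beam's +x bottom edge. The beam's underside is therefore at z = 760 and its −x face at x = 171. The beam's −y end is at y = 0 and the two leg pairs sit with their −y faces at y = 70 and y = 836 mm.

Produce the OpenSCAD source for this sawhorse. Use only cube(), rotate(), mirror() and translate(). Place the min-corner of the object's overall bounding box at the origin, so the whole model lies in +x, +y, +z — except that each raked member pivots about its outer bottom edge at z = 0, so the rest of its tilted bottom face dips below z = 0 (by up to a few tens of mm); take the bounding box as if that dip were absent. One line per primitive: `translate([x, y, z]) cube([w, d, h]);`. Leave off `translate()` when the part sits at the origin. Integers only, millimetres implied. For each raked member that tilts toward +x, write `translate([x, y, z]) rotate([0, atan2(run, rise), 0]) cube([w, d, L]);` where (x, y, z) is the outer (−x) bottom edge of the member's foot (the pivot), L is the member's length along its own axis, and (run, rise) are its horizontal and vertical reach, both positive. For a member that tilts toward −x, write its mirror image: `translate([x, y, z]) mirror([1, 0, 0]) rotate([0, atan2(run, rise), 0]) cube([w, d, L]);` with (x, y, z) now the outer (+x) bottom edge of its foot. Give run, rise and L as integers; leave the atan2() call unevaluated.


// leg length = √(171² + 760²) = 779
// right-leg outer foot x = 2·171 + 92 = 434
// beam min-corner = (171, 0, 760)
translate([171, 0, 760]) cube([92, 960, 74]);
translate([0, 70, 0]) rotate([0, atan2(171, 760), 0]) cube([26, 54, 779]);
translate([434, 70, 0]) mirror([1, 0, 0]) rotate([0, atan2(171, 760), 0]) cube([26, 54, 779]);
translate([0, 836, 0]) rotate([0, atan2(171, 760), 0]) cube([26, 54, 779]);
translate([434, 836, 0]) mirror([1, 0, 0]) rotate([0, atan2(171, 760), 0]) cube([26, 54, 779]);


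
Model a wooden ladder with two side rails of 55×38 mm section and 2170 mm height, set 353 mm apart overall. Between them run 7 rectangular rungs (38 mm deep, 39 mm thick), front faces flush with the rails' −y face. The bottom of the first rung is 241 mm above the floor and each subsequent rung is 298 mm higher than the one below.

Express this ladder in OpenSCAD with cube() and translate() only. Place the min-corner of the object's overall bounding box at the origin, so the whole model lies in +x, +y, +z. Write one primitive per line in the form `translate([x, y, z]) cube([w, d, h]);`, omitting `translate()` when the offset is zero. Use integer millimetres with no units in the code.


// rung span = 353 - 2*55 = 243
// rung[k] z = 241 + k*298
cube([55, 38, 2170]);
translate([298, 0, 0]) cube([55, 38, 2170]);
translate([55, 0, 241]) cube([243, 38, 39]);
translate([55, 0, 539]) cube([243, 38, 39]);
translate([55, 0, 837]) cube([243, 38, 39]);
translate([55, 0, 1135]) cube([243, 38, 39]);
translate([55, 0, 1433]) cube([243, 38, 39]);
translate([55, 0, 1731]) cube([243, 38, 39]);
translate([55, 0, 2029]) cube([243, 38, 39]);


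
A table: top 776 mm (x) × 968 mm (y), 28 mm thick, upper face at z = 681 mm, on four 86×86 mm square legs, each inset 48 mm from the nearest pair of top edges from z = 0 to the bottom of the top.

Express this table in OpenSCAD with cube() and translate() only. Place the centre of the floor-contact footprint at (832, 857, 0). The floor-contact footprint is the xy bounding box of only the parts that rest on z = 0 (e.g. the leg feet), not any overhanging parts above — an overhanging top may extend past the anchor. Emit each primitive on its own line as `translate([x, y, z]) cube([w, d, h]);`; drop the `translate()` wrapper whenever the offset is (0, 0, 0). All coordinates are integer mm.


// leg_h = 681 - 28 = 653
translate([444, 373, 653]) cube([776, 968, 28]);
translate([492, 421, 0]) cube([86, 86, 653]);
translate([1086, 421, 0]) cube([86, 86, 653]);
translate([492, 1207, 0]) cube([86, 86, 653]);
translate([1086, 1207, 0]) cube([86, 86, 653]);


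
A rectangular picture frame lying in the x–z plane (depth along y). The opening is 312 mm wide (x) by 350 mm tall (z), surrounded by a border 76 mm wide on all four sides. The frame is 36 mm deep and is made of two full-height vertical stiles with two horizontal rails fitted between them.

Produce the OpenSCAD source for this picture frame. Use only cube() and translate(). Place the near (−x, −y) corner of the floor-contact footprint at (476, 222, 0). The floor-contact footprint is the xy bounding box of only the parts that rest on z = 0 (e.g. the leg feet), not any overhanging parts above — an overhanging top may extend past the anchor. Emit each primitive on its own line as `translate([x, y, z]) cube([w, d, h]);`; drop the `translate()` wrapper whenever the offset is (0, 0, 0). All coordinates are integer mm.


translate([476, 222, 0]) cube([76, 36, 502]);
translate([864, 222, 0]) cube([76, 36, 502]);
translate([552, 222, 0]) cube([312, 36, 76]);
translate([552, 222, 426]) cube([312, 36, 76]);


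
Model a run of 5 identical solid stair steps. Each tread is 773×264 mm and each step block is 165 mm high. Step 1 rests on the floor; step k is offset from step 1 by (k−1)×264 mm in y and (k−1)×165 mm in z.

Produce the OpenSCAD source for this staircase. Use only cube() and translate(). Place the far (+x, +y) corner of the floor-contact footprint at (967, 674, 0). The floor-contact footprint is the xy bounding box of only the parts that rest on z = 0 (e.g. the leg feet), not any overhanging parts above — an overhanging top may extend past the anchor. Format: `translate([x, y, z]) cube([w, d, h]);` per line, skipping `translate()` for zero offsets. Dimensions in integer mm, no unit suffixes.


translate([194, 410, 0]) cube([773, 264, 165]);
translate([194, 674, 165]) cube([773, 264, 165]);
translate([194, 938, 330]) cube([773, 264, 165]);
translate([194, 1202, 495]) cube([773, 264, 165]);
translate([194, 1466, 660]) cube([773, 264, 165]);


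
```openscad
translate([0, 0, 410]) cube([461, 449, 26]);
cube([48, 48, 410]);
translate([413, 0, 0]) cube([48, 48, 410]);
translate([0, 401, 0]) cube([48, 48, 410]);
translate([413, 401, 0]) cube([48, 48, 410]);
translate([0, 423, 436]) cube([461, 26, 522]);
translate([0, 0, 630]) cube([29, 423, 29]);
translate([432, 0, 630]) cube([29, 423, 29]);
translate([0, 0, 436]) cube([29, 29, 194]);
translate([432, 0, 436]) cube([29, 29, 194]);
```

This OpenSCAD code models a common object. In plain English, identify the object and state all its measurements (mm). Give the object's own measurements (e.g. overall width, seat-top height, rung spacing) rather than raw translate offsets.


A chair. The seat is a 461×449×26 mm slab with its top at z = 436 mm, on four 48×48 mm corner legs (flush with the seat edges, standing on z = 0). A flat backrest 26 mm thick, 522 mm tall, spans the full seat width and rises from the seat top along its +y edge, rear face flush with the rear of the seat. Two armrests of 29×29 mm section run along each side from the seat's front edge to the front of the backrest, top faces 223 mm above the seat top and outer faces flush with the seat's x-edges; a 29×29 mm post under the front of each armrest stands on the seat at the front corner.


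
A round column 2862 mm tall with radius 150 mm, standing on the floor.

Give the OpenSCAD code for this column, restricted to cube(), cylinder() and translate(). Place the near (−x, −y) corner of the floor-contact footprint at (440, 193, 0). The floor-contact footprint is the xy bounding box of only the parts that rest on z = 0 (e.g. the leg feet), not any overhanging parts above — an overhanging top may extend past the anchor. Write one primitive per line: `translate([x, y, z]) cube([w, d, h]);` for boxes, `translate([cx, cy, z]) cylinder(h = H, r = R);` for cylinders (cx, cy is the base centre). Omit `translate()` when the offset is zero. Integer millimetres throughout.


translate([590, 343, 0]) cylinder(h = 2862, r = 150);


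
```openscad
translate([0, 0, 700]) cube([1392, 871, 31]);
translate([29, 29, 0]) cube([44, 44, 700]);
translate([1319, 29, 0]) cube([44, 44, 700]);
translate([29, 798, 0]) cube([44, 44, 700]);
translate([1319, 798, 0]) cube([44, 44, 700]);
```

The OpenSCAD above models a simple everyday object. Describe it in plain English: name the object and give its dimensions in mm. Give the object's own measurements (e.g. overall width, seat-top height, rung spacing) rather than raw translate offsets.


A table: top 1392 mm (x) × 871 mm (y), 31 mm thick, upper face at z = 731 mm, on four 44×44 mm square legs, each inset 29 mm from the nearest pair of top edges from z = 0 to the bottom of the top.


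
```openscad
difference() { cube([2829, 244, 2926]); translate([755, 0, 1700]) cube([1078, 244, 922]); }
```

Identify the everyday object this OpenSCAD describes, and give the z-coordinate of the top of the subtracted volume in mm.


A wall with a window opening. The window head height is 2622 mm.

A wall with a rectangular opening subtracted — a window. Sill at z = 1700, opening 922 mm tall, so the head is at 1700 + 922 = 2622 mm.


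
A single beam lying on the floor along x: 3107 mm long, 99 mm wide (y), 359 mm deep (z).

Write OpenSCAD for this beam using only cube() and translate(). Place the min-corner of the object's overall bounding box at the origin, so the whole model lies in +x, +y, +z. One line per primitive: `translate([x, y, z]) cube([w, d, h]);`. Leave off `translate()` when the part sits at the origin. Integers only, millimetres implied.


cube([3107, 99, 359]);


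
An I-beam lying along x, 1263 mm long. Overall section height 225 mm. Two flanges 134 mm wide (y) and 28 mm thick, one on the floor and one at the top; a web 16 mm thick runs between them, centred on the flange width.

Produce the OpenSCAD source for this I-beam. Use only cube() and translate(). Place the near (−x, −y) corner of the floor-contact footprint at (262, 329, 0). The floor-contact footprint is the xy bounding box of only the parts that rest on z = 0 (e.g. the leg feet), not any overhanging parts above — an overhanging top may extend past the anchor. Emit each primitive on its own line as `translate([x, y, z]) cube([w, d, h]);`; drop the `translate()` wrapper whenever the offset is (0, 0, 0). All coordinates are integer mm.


translate([262, 329, 0]) cube([1263, 134, 28]);
translate([262, 388, 28]) cube([1263, 16, 169]);
translate([262, 329, 197]) cube([1263, 134, 28]);


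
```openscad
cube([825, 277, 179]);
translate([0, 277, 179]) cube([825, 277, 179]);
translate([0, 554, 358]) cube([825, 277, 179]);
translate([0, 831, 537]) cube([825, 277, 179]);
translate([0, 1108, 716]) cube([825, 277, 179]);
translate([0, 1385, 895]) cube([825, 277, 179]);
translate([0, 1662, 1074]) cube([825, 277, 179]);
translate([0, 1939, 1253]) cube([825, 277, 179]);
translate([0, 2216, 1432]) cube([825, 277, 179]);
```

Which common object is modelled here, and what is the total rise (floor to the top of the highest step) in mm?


A staircase. The total rise is 1611 mm.

9 identical blocks, each offset up and back from the previous — a staircase. Each step is 179 mm tall and there are 9 of them, so the total rise is 9 × 179 = 1611 mm.


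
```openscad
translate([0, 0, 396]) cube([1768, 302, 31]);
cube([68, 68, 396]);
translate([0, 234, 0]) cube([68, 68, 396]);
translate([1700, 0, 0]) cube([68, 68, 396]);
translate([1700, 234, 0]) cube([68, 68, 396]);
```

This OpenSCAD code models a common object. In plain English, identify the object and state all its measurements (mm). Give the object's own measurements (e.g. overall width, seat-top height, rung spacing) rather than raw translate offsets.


A long wooden bench with a 1768 mm (x) × 302 mm (y) seat, 31 mm thick, its top surface 427 mm above the floor. Four 68 mm square legs at the seat corners, flush with the edges, run from z = 0 to the seat underside.


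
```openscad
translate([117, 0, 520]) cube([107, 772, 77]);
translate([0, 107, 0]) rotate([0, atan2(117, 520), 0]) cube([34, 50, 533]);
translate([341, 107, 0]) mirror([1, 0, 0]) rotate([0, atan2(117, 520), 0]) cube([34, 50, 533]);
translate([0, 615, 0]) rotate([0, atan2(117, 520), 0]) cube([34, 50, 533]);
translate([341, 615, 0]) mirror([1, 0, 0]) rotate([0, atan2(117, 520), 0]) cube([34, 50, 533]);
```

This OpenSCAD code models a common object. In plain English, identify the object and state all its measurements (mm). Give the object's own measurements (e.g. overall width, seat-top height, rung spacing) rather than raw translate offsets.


A sawhorse. A 107×772×77 mm beam (x, y, z) sits on two A-frame leg pairs. Each pair is two raked legs of 34×50 mm section (50 mm along y) splaying symmetrically in x. Each leg rises 520 mm vertically over 117 mm of horizontal reach and is 533 mm long along its own axis. Every leg's outer bottom edge rests on the floor and its outer top edge meets a bottom edge of the beam — the left legs (tilting toward +x) meet the beam's −x bottom edge, the right legs (their mirror images, tilting toward −x) meet its +x bottom edge — so the leg tops tuck under the beam, the beam's underside is 520 mm above the floor, and the feet are 341 mm apart outside-to-outside with the beam centred between them. The two leg pairs are set in 107 mm from either end of the beam.


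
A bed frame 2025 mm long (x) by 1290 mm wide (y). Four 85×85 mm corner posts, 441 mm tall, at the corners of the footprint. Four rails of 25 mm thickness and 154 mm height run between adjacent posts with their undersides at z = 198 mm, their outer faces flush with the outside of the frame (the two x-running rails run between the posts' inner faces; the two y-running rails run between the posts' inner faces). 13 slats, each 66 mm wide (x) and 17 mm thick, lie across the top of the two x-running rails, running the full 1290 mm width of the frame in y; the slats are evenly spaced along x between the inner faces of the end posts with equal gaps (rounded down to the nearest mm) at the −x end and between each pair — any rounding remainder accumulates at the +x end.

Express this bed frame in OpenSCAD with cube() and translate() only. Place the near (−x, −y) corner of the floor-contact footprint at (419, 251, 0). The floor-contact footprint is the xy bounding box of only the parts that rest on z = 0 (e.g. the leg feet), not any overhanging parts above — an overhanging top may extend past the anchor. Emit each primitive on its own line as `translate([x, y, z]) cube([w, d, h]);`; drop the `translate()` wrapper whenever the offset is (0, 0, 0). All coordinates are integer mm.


translate([419, 251, 0]) cube([85, 85, 441]);
translate([419, 1456, 0]) cube([85, 85, 441]);
translate([2359, 251, 0]) cube([85, 85, 441]);
translate([2359, 1456, 0]) cube([85, 85, 441]);
translate([504, 251, 198]) cube([1855, 25, 154]);
translate([504, 1516, 198]) cube([1855, 25, 154]);
translate([419, 336, 198]) cube([25, 1120, 154]);
translate([2419, 336, 198]) cube([25, 1120, 154]);
translate([575, 251, 352]) cube([66, 1290, 17]);
translate([712, 251, 352]) cube([66, 1290, 17]);
translate([849, 251, 352]) cube([66, 1290, 17]);
translate([986, 251, 352]) cube([66, 1290, 17]);
translate([1123, 251, 352]) cube([66, 1290, 17]);
translate([1260, 251, 352]) cube([66, 1290, 17]);
translate([1397, 251, 352]) cube([66, 1290, 17]);
translate([1534, 251, 352]) cube([66, 1290, 17]);
translate([1671, 251, 352]) cube([66, 1290, 17]);
translate([1808, 251, 352]) cube([66, 1290, 17]);
translate([1945, 251, 352]) cube([66, 1290, 17]);
translate([2082, 251, 352]) cube([66, 1290, 17]);
translate([2219, 251, 352]) cube([66, 1290, 17]);


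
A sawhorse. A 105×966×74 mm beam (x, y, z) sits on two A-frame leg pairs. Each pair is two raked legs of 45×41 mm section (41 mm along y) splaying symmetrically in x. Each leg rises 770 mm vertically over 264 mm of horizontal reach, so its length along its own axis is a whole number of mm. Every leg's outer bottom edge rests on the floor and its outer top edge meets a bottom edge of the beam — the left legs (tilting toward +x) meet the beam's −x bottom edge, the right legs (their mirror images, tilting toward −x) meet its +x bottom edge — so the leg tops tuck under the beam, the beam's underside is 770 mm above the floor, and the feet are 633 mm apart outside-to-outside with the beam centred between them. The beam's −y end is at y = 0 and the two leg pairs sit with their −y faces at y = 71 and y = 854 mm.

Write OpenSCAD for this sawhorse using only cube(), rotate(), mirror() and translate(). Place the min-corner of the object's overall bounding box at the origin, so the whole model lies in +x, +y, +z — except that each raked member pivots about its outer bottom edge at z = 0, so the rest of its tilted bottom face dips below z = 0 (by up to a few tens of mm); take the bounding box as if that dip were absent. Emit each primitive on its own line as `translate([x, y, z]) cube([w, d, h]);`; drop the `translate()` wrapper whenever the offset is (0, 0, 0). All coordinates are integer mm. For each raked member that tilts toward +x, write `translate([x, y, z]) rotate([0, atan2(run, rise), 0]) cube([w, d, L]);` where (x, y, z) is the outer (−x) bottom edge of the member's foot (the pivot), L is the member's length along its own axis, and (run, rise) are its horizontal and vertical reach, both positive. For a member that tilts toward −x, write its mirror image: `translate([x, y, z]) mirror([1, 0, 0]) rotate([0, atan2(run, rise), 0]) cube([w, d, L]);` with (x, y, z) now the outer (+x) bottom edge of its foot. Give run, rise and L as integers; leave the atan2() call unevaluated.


// leg length = √(264² + 770²) = 814
// right-leg outer foot x = 2·264 + 105 = 633
// beam min-corner = (264, 0, 770)
translate([264, 0, 770]) cube([105, 966, 74]);
translate([0, 71, 0]) rotate([0, atan2(264, 770), 0]) cube([45, 41, 814]);
translate([633, 71, 0]) mirror([1, 0, 0]) rotate([0, atan2(264, 770), 0]) cube([45, 41, 814]);
translate([0, 854, 0]) rotate([0, atan2(264, 770), 0]) cube([45, 41, 814]);
translate([633, 854, 0]) mirror([1, 0, 0]) rotate([0, atan2(264, 770), 0]) cube([45, 41, 814]);


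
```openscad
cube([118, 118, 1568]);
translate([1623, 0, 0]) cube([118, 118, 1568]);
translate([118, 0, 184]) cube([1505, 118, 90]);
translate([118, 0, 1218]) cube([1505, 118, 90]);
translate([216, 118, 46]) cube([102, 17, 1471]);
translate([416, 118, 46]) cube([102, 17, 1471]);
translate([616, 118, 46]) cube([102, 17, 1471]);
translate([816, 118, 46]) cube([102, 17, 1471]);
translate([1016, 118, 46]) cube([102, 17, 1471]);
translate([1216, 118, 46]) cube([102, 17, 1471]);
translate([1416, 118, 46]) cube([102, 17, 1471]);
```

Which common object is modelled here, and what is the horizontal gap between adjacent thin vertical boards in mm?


A fence section. The picket gap is 98 mm.

Two posts, two rails, 7 pickets — a fence section. Span 1505 mm holds 7 pickets of 102 mm with 8 equal gaps: ⌊(1505 − 7·102) / 8⌋ = 98 mm.


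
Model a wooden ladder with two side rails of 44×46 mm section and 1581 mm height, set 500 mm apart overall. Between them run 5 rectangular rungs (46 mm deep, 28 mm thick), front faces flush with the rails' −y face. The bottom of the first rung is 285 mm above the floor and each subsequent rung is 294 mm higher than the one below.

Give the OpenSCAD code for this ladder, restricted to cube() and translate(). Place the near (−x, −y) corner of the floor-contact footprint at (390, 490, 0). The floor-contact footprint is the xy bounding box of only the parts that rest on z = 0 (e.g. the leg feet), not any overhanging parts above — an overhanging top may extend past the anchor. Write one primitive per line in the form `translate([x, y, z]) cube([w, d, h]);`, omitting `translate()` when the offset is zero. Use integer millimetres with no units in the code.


translate([390, 490, 0]) cube([44, 46, 1581]);
translate([846, 490, 0]) cube([44, 46, 1581]);
translate([434, 490, 285]) cube([412, 46, 28]);
translate([434, 490, 579]) cube([412, 46, 28]);
translate([434, 490, 873]) cube([412, 46, 28]);
translate([434, 490, 1167]) cube([412, 46, 28]);
translate([434, 490, 1461]) cube([412, 46, 28]);


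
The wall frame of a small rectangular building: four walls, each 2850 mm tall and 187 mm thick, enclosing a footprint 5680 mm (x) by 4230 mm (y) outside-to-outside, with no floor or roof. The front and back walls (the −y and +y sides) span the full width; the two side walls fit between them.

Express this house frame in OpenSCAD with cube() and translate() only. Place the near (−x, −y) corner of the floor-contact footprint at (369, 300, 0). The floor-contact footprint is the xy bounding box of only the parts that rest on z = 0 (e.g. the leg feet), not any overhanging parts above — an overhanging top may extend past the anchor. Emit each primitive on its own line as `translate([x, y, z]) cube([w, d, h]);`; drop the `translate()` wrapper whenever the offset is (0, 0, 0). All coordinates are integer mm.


translate([369, 300, 0]) cube([5680, 187, 2850]);
translate([369, 4343, 0]) cube([5680, 187, 2850]);
translate([369, 487, 0]) cube([187, 3856, 2850]);
translate([5862, 487, 0]) cube([187, 3856, 2850]);


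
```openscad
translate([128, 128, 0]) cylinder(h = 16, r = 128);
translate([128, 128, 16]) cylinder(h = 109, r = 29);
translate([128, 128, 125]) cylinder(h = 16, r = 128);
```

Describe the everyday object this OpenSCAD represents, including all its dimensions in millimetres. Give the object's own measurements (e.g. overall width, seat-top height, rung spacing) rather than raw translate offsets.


A spool: two coaxial disc flanges of radius 128 mm and thickness 16 mm, joined by a core cylinder of radius 29 mm and height 109 mm. The lower flange rests on z = 0 and the three cylinders share a vertical axis.


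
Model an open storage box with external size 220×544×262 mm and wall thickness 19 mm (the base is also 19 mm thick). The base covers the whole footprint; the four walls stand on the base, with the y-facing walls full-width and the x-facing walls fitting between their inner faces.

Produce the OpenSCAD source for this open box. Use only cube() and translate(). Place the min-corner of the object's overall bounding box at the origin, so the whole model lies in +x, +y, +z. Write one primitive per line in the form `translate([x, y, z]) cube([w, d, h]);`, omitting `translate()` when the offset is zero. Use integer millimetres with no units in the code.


cube([220, 544, 19]);
translate([0, 0, 19]) cube([220, 19, 243]);
translate([0, 525, 19]) cube([220, 19, 243]);
translate([0, 19, 19]) cube([19, 506, 243]);
translate([201, 19, 19]) cube([19, 506, 243]);


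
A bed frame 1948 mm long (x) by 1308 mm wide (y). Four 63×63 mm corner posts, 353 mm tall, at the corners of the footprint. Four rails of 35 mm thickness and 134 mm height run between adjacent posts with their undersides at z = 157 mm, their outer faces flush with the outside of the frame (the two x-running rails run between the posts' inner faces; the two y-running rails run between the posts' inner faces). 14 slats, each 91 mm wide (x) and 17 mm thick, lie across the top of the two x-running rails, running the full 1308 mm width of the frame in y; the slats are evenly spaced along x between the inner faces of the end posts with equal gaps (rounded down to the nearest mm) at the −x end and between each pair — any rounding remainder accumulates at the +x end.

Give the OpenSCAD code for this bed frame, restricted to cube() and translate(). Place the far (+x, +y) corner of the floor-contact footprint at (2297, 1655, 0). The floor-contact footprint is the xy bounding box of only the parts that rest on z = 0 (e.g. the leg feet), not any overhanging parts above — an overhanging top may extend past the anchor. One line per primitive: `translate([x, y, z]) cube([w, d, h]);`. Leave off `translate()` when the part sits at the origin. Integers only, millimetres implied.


translate([349, 347, 0]) cube([63, 63, 353]);
translate([349, 1592, 0]) cube([63, 63, 353]);
translate([2234, 347, 0]) cube([63, 63, 353]);
translate([2234, 1592, 0]) cube([63, 63, 353]);
translate([412, 347, 157]) cube([1822, 35, 134]);
translate([412, 1620, 157]) cube([1822, 35, 134]);
translate([349, 410, 157]) cube([35, 1182, 134]);
translate([2262, 410, 157]) cube([35, 1182, 134]);
translate([448, 347, 291]) cube([91, 1308, 17]);
translate([575, 347, 291]) cube([91, 1308, 17]);
translate([702, 347, 291]) cube([91, 1308, 17]);
translate([829, 347, 291]) cube([91, 1308, 17]);
translate([956, 347, 291]) cube([91, 1308, 17]);
translate([1083, 347, 291]) cube([91, 1308, 17]);
translate([1210, 347, 291]) cube([91, 1308, 17]);
translate([1337, 347, 291]) cube([91, 1308, 17]);
translate([1464, 347, 291]) cube([91, 1308, 17]);
translate([1591, 347, 291]) cube([91, 1308, 17]);
translate([1718, 347, 291]) cube([91, 1308, 17]);
translate([1845, 347, 291]) cube([91, 1308, 17]);
translate([1972, 347, 291]) cube([91, 1308, 17]);
translate([2099, 347, 291]) cube([91, 1308, 17]);


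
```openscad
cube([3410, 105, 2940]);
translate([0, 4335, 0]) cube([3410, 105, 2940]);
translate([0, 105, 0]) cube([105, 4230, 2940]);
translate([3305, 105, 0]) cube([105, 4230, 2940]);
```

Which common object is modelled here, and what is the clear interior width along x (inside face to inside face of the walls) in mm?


A house (or room) frame. The interior width is 3200 mm.

Four 2940 mm walls enclosing a rectangle with no floor or roof — a room or house frame. Outside width is 3410 mm and wall thickness is 105 mm, so the interior width is 3410 − 2 × 105 = 3200 mm.


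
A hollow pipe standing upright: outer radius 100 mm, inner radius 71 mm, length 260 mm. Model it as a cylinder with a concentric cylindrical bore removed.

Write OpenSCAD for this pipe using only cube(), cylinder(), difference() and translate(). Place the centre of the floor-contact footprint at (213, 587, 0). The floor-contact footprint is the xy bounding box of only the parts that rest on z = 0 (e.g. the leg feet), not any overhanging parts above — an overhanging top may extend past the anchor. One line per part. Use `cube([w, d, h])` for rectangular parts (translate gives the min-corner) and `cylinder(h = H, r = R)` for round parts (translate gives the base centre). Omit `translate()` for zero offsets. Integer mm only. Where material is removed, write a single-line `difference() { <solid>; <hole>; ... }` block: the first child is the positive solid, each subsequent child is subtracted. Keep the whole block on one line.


difference() { translate([213, 587, 0]) cylinder(h = 260, r = 100); translate([213, 587, 0]) cylinder(h = 260, r = 71); }


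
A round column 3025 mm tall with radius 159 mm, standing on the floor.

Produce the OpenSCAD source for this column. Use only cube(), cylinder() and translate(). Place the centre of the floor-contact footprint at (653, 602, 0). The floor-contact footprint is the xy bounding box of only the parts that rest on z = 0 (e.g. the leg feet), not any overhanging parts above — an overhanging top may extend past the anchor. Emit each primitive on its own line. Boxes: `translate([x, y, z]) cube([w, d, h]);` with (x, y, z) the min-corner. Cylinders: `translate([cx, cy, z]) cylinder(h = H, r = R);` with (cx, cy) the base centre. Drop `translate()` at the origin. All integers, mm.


translate([653, 602, 0]) cylinder(h = 3025, r = 159);


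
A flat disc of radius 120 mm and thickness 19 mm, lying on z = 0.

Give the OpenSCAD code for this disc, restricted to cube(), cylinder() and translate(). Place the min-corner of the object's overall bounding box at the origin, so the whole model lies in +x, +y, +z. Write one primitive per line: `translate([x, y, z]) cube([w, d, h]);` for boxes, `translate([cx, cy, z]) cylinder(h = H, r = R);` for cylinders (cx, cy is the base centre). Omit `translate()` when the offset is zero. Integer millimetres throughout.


translate([120, 120, 0]) cylinder(h = 19, r = 120);


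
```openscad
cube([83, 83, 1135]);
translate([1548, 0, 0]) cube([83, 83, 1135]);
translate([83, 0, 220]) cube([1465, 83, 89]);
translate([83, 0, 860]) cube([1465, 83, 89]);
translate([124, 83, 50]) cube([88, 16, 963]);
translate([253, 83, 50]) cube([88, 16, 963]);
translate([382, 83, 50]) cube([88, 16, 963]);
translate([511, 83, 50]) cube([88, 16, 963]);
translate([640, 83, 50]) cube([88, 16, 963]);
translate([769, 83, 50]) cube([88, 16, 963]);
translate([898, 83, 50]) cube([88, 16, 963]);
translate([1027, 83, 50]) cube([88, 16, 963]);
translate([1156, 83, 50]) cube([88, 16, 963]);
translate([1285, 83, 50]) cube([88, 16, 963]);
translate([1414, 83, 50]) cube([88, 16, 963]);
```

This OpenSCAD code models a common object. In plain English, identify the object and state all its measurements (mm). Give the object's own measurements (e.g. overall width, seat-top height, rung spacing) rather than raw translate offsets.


A fence section. Two 83×83 mm posts, 1135 mm tall, stand on the floor with a clear span of 1465 mm between their inner faces. Two horizontal rails of 83×89 mm section span the gap between the posts with their undersides at z = 220 mm and z = 860 mm, flush with the posts' −y face. 11 pickets, each 88 mm wide, 16 mm thick and 963 mm tall, are fixed to the +y face of the rails with their bottoms at z = 50 mm, spaced across the span with a 41 mm gap after the −x post and between neighbouring pickets, with 46 mm left before the +x post.
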